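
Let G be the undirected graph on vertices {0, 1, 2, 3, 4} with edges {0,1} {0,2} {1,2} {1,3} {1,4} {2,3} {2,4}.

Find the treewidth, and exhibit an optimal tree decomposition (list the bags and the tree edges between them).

The largest bag has 3 vertices, giving width 2; this decomposition certifies tw(G) ≤ 2. For the lower bound, the 3 vertices {0, 1, 2} are pairwise adjacent, and any tree decomposition puts a clique entirely inside one bag — forcing width ≥ 2. Hence tw(G) = 2 exactly.

Treewidth 2.
Bags: B1 = {1, 2, 4}  B2 = {0, 1, 2}  B3 = {1, 2, 3}
Tree: B1–B2, B2–B3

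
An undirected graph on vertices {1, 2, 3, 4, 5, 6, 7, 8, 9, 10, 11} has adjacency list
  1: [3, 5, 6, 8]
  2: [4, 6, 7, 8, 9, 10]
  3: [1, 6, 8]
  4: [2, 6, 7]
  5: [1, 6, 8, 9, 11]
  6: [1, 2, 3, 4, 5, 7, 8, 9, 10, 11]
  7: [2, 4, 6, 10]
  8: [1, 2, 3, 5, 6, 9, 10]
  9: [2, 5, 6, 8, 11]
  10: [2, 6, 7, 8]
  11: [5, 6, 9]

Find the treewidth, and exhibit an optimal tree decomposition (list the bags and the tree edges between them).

The largest bag has 4 vertices, giving width 3; this decomposition certifies tw(G) ≤ 3. For the lower bound, the 4 vertices {1, 3, 6, 8} are pairwise adjacent, and any tree decomposition puts a clique entirely inside one bag — forcing width ≥ 3. The upper and lower bounds meet at 3, so that is the treewidth.

Treewidth 3.
One optimal decomposition is:
Bags: B1 = {2, 6, 8, 10}  B2 = {2, 6, 8, 9}  B3 = {5, 6, 8, 9}  B4 = {2, 6, 7, 10}  B5 = {5, 6, 9, 11}  B6 = {1, 5, 6, 8}  B7 = {1, 3, 6, 8}  B8 = {2, 4, 6, 7}
Tree: B1–B2, B2–B3, B1–B4, B3–B5, B3–B6, B6–B7, B4–B8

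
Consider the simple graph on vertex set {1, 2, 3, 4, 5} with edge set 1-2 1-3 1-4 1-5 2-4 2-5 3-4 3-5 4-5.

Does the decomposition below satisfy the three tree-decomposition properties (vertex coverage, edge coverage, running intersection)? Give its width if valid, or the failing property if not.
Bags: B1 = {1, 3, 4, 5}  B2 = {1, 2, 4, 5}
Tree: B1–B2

Yes; width 3.

Every vertex of G appears in some bag (union = {1, 2, 3, 4, 5}); every edge is covered by a bag; and for each vertex v the set of bags containing v is connected in the bag tree. The decomposition is therefore valid. The largest bag has 4 vertices, so the width is 3.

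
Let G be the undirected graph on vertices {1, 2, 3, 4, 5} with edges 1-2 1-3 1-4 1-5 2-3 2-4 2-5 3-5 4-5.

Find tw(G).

3

A width-3 tree decomposition is:
Bags: B1 = {1, 2, 4, 5}  B2 = {1, 2, 3, 5}
Tree: B1–B2
Every bag has size at most 4, so the width is 4 − 1 = 3 and tw(G) ≤ 3. For the lower bound, the 4 vertices {1, 2, 3, 5} are pairwise adjacent, and any tree decomposition puts a clique entirely inside one bag — forcing width ≥ 3. Therefore the treewidth is 3.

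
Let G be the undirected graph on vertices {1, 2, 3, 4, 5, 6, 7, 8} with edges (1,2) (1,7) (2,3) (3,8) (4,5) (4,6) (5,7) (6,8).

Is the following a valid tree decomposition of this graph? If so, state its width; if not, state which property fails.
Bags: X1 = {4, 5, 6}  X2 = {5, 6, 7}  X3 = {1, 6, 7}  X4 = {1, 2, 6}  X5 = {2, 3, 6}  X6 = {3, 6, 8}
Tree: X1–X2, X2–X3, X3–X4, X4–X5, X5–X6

Vertex coverage: the bags together contain {1, 2, 3, 4, 5, 6, 7, 8}, the full vertex set. Edge coverage: each edge of G has both endpoints in at least one bag. Running intersection: for every vertex, the bags containing it form a connected subtree. All three properties hold, so this is a valid tree decomposition of width max|bag| − 1 = 2, and hence tw(G) ≤ 2.

Yes; width 2.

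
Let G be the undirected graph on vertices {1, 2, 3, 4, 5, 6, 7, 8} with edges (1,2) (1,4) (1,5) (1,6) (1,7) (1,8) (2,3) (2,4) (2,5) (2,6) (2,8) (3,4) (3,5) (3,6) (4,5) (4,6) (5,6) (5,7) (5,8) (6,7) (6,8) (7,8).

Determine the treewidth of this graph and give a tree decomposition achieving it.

Treewidth 4.
One optimal decomposition is:
Bags: B1 = {1, 2, 4, 5, 6}  B2 = {1, 2, 5, 6, 8}  B3 = {1, 5, 6, 7, 8}  B4 = {2, 3, 4, 5, 6}
Tree: B1–B2, B2–B3, B1–B4

The largest bag has 5 vertices, giving width 4; this decomposition certifies tw(G) ≤ 4. On the other hand G contains the 5-clique {1, 2, 5, 6, 8}. A clique must lie in a single bag of any decomposition, so no decomposition can have width below 4. The upper and lower bounds meet at 4, so that is the treewidth.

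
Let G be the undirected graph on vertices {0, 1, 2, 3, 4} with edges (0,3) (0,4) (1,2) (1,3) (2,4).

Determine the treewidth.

2

A width-2 tree decomposition is:
Bags: B1 = {0, 1, 3}  B2 = {0, 1, 2}  B3 = {0, 2, 4}
Tree: B1–B2, B2–B3
Each bag holds 3 vertices, so the decomposition has width 2, which upper-bounds the treewidth. The edges 0–3–1–2–4–0 form a cycle, so G is not a tree and its treewidth is at least 2. Hence tw(G) = 2 exactly.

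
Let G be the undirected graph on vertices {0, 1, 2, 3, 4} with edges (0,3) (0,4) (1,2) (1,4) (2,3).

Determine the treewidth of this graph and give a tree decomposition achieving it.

Every bag has size at most 3, so the width is 3 − 1 = 2 and tw(G) ≤ 2. For the lower bound, G contains the cycle 2–1–4–0–3–2, so G is not a forest; only forests have treewidth ≤ 1, hence tw(G) ≥ 2. Hence tw(G) = 2 exactly.

Treewidth 2.
Bags: B1 = {1, 2, 4}  B2 = {0, 2, 4}  B3 = {0, 2, 3}
Tree: B1–B2, B2–B3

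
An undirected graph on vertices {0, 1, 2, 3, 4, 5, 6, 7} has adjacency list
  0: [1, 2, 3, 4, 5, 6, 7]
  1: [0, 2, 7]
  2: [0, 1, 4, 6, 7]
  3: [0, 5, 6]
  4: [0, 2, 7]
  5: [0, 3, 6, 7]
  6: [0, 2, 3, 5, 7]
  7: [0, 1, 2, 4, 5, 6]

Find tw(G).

A width-3 tree decomposition is:
Bags: B1 = {0, 2, 4, 7}  B2 = {0, 2, 6, 7}  B3 = {0, 5, 6, 7}  B4 = {0, 1, 2, 7}  B5 = {0, 3, 5, 6}
Tree: B1–B2, B2–B3, B2–B4, B3–B5
Every bag has size at most 4, so the width is 4 − 1 = 3 and tw(G) ≤ 3. On the other hand G contains the 4-clique {0, 3, 5, 6}. A clique must lie in a single bag of any decomposition, so no decomposition can have width below 3. The upper and lower bounds meet at 3, so that is the treewidth.

3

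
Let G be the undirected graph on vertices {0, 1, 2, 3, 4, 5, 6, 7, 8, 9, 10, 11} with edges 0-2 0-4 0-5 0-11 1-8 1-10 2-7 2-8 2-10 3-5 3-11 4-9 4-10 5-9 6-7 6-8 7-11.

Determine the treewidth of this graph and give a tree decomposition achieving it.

The largest bag has 4 vertices, giving width 3; this decomposition certifies tw(G) ≤ 3. For the lower bound: the 4 vertex sets {1,6,8}, {10}, {2}, {0,4,7,11} are disjoint, each induces a connected subgraph, and every pair is joined by at least one edge of G. Contracting each set to a single vertex therefore yields K_{4} as a minor, and since treewidth is minor-monotone, tw(G) ≥ tw(K_{4}) = 3. Combining the bounds, tw(G) = 3.

Treewidth 3.
Bags: B1 = {1, 6, 8, 10}  B2 = {2, 6, 8, 10}  B3 = {2, 6, 7, 10}  B4 = {2, 4, 7, 10}  B5 = {0, 2, 4, 7}  B6 = {0, 4, 7, 11}  B7 = {0, 4, 9, 11}  B8 = {0, 5, 9, 11}  B9 = {3, 5, 9, 11}
Tree: B1–B2, B2–B3, B3–B4, B4–B5, B5–B6, B6–B7, B7–B8, B8–B9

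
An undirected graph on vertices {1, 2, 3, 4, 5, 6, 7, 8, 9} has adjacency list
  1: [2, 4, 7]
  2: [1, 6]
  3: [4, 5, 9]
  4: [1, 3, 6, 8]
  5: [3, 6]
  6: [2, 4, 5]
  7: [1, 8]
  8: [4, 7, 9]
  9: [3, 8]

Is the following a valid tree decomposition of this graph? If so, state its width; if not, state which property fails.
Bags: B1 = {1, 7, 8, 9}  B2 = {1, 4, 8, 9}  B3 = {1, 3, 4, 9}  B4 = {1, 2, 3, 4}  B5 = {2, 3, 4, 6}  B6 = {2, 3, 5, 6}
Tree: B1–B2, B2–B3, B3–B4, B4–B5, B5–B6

Yes; width 3.

Vertex coverage: the bags together contain {1, 2, 3, 4, 5, 6, 7, 8, 9}, the full vertex set. Edge coverage: each edge of G has both endpoints in at least one bag. Running intersection: for every vertex, the bags containing it form a connected subtree. All three properties hold, so this is a valid tree decomposition of width max|bag| − 1 = 3, and hence tw(G) ≤ 3.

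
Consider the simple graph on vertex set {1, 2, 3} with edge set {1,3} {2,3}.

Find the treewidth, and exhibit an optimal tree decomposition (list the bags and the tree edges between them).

Treewidth 1.
Bags: B1 = {2, 3}  B2 = {1, 3}
Tree: B1–B2

The largest bag has 2 vertices, giving width 1; this decomposition certifies tw(G) ≤ 1. G has an edge, so its treewidth is at least 1. Combining the bounds, tw(G) = 1.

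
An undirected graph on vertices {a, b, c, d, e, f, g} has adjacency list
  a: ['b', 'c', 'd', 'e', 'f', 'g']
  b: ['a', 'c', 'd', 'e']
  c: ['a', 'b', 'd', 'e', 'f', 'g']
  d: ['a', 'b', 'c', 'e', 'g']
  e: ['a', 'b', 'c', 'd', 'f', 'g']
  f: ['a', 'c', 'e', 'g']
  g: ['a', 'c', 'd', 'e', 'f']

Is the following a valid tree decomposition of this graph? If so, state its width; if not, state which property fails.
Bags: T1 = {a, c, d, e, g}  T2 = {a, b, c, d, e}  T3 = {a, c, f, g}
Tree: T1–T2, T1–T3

A tree decomposition must satisfy three properties: every vertex lies in some bag; for every edge, both endpoints lie together in some bag; and for every vertex, the bags containing it form a connected subtree. Here edge (e,f) lies in no bag, so the decomposition is invalid.

No — edge (e,f) lies in no bag.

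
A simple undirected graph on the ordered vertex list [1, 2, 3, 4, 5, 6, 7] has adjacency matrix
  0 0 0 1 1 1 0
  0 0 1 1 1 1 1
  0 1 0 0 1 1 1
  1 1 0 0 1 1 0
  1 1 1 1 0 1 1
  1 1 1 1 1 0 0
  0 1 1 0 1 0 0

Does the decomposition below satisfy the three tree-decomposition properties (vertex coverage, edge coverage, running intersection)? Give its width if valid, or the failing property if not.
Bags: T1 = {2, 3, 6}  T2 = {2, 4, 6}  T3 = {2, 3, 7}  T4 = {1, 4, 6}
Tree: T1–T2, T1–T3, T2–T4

No — vertex 5 appears in no bag.

A tree decomposition must satisfy three properties: every vertex lies in some bag; for every edge, both endpoints lie together in some bag; and for every vertex, the bags containing it form a connected subtree. Here vertex 5 appears in no bag, so the decomposition is invalid.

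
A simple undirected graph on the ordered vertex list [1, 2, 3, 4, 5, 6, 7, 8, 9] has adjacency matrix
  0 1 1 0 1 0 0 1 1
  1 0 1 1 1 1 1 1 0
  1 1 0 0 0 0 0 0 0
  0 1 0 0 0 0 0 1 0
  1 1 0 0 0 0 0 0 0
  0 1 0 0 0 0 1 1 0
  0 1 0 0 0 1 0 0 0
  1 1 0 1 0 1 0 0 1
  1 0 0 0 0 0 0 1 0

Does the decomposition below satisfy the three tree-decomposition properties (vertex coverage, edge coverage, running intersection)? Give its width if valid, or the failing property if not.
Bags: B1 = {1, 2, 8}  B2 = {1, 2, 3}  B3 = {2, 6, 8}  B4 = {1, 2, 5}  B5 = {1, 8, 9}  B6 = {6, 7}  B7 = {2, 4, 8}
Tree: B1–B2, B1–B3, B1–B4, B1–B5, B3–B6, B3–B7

A tree decomposition must satisfy three properties: every vertex lies in some bag; for every edge, both endpoints lie together in some bag; and for every vertex, the bags containing it form a connected subtree. Here edge (2,7) lies in no bag, so the decomposition is invalid.

No — edge (2,7) lies in no bag.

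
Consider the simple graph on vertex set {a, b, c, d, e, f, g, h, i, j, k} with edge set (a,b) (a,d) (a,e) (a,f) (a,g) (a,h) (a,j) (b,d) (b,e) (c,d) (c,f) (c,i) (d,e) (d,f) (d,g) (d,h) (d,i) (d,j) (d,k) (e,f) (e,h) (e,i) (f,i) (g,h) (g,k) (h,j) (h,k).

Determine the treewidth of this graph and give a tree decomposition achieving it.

Treewidth 3.
Bags: B1 = {a, d, h, j}  B2 = {a, d, e, h}  B3 = {a, d, e, f}  B4 = {d, e, f, i}  B5 = {a, b, d, e}  B6 = {a, d, g, h}  B7 = {d, g, h, k}  B8 = {c, d, f, i}
Tree: B1–B2, B2–B3, B3–B4, B2–B5, B2–B6, B6–B7, B4–B8

Each bag holds 4 vertices, so the decomposition has width 3, which upper-bounds the treewidth. For the lower bound, the 4 vertices {c, d, f, i} are pairwise adjacent, and any tree decomposition puts a clique entirely inside one bag — forcing width ≥ 3. Combining the bounds, tw(G) = 3.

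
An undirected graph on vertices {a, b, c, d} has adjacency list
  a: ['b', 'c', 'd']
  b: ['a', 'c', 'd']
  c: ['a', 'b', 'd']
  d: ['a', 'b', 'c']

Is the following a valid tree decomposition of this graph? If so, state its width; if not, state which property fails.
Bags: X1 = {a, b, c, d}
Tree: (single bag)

Checking the three conditions: (i) the bags cover all of {a, b, c, d}; (ii) for each edge, some bag contains both endpoints; (iii) the bags containing any fixed vertex form a subtree. All hold, so the decomposition is valid with width 4 − 1 = 3.

Yes; width 3.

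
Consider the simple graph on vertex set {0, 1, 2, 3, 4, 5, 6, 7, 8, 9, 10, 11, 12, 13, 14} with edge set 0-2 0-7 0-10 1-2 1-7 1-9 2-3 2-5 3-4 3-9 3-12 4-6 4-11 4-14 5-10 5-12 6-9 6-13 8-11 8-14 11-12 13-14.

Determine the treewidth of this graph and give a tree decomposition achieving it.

Each bag holds 4 vertices, so the decomposition has width 3, which upper-bounds the treewidth. For the lower bound: the 4 vertex sets {0,7,10}, {5}, {2}, {1,3,9,12} are disjoint, each induces a connected subgraph, and every pair is joined by at least one edge of G. Contracting each set to a single vertex therefore yields K_{4} as a minor, and since treewidth is minor-monotone, tw(G) ≥ tw(K_{4}) = 3. Hence tw(G) = 3 exactly.

Treewidth 3.
Bags: B1 = {0, 5, 7, 10}  B2 = {0, 2, 5, 7}  B3 = {1, 2, 5, 7}  B4 = {1, 2, 5, 12}  B5 = {1, 2, 3, 12}  B6 = {1, 3, 9, 12}  B7 = {3, 9, 11, 12}  B8 = {3, 4, 9, 11}  B9 = {4, 6, 9, 11}  B10 = {4, 6, 8, 11}  B11 = {4, 6, 8, 14}  B12 = {6, 8, 13, 14}
Tree: B1–B2, B2–B3, B3–B4, B4–B5, B5–B6, B6–B7, B7–B8, B8–B9, B9–B10, B10–B11, B11–B12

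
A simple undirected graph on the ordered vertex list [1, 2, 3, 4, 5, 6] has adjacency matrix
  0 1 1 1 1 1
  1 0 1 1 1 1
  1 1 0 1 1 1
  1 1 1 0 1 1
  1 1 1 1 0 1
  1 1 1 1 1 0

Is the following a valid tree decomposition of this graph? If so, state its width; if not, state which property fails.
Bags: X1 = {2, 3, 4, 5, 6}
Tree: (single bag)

No — vertex 1 appears in no bag.

A tree decomposition must satisfy three properties: every vertex lies in some bag; for every edge, both endpoints lie together in some bag; and for every vertex, the bags containing it form a connected subtree. Here vertex 1 appears in no bag, so the decomposition is invalid.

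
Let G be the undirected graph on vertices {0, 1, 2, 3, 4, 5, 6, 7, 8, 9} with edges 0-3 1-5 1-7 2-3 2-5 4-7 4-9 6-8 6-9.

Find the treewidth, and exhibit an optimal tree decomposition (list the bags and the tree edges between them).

Every bag has size at most 2, so the width is 2 − 1 = 1 and tw(G) ≤ 1. Since G has at least one edge (e.g. 8–6), it is not an edgeless graph, so tw(G) ≥ 1. Therefore the treewidth is 1.

Treewidth 1.
One optimal decomposition is:
Bags: B1 = {6, 8}  B2 = {6, 9}  B3 = {4, 9}  B4 = {4, 7}  B5 = {1, 7}  B6 = {1, 5}  B7 = {2, 5}  B8 = {2, 3}  B9 = {0, 3}
Tree: B1–B2, B2–B3, B3–B4, B4–B5, B5–B6, B6–B7, B7–B8, B8–B9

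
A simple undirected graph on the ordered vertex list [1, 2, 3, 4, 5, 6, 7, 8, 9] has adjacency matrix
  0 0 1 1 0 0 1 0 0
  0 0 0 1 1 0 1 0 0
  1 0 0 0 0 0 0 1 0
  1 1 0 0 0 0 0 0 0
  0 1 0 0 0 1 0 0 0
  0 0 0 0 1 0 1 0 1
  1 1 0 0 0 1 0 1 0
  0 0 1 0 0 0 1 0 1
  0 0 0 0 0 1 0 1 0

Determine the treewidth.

A width-3 tree decomposition is:
Bags: B1 = {1, 2, 4, 5}  B2 = {1, 2, 5, 7}  B3 = {1, 5, 6, 7}  B4 = {1, 3, 6, 7}  B5 = {3, 6, 7, 8}  B6 = {3, 6, 8, 9}
Tree: B1–B2, B2–B3, B3–B4, B4–B5, B5–B6
Each bag holds 4 vertices, so the decomposition has width 3, which upper-bounds the treewidth. For the lower bound: the 4 vertex sets {2,4,5}, {1}, {7}, {3,6,8,9} are disjoint, each induces a connected subgraph, and every pair is joined by at least one edge of G. Contracting each set to a single vertex therefore yields K_{4} as a minor, and since treewidth is minor-monotone, tw(G) ≥ tw(K_{4}) = 3. Combining the bounds, tw(G) = 3.

3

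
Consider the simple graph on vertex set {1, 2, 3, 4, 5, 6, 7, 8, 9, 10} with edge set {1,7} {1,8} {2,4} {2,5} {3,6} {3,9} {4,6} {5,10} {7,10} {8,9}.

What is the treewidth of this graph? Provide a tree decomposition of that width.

Every bag has size at most 3, so the width is 3 − 1 = 2 and tw(G) ≤ 2. Since 9–3–6–4–2–5–10–7–1–8–9 is a cycle in G, G is not acyclic. Forests are exactly the graphs of treewidth ≤ 1, so tw(G) ≥ 2. Hence tw(G) = 2 exactly.

Treewidth 2.
One such decomposition:
Bags: B1 = {3, 6, 9}  B2 = {4, 6, 9}  B3 = {2, 4, 9}  B4 = {2, 5, 9}  B5 = {5, 9, 10}  B6 = {7, 9, 10}  B7 = {1, 7, 9}  B8 = {1, 8, 9}
Tree: B1–B2, B2–B3, B3–B4, B4–B5, B5–B6, B6–B7, B7–B8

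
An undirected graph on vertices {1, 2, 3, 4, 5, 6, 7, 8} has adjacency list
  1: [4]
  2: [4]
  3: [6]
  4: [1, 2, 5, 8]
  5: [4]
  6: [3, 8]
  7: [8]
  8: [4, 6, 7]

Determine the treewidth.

1

A width-1 tree decomposition is:
Bags: B1 = {2, 4}  B2 = {4, 8}  B3 = {7, 8}  B4 = {4, 5}  B5 = {6, 8}  B6 = {3, 6}  B7 = {1, 4}
Tree: B1–B2, B2–B3, B1–B4, B3–B5, B5–B6, B1–B7
Each bag holds 2 vertices, so the decomposition has width 1, which upper-bounds the treewidth. Any graph with an edge has treewidth ≥ 1, and G has the edge 2–4. Therefore the treewidth is 1.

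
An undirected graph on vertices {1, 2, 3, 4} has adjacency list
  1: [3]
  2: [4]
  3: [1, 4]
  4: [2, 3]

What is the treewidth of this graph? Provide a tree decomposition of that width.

Treewidth 1.
One such decomposition:
Bags: B1 = {2, 4}  B2 = {3, 4}  B3 = {1, 3}
Tree: B1–B2, B2–B3

Every bag has size at most 2, so the width is 2 − 1 = 1 and tw(G) ≤ 1. Any graph with an edge has treewidth ≥ 1, and G has the edge 2–4. Hence tw(G) = 1 exactly.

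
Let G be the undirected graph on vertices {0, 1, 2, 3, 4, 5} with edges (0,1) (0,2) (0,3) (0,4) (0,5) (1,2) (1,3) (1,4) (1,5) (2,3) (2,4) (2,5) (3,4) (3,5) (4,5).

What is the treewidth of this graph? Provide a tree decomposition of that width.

A single bag containing all 6 vertices is trivially a valid decomposition of width 5. On the other hand G contains the 6-clique {0, 1, 2, 3, 4, 5}. A clique must lie in a single bag of any decomposition, so no decomposition can have width below 5. Hence tw(G) = 5 exactly.

Treewidth 5.
One optimal decomposition is:
Bags: B1 = {0, 1, 2, 3, 4, 5}
Tree: (single bag)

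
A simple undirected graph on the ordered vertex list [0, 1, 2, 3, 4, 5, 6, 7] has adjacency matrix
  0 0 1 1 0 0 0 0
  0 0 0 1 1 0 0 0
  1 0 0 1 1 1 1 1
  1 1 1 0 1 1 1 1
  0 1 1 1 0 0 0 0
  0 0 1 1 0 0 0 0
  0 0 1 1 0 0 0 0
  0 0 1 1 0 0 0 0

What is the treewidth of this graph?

A width-2 tree decomposition is:
Bags: B1 = {2, 3, 7}  B2 = {2, 3, 5}  B3 = {0, 2, 3}  B4 = {2, 3, 4}  B5 = {2, 3, 6}  B6 = {1, 3, 4}
Tree: B1–B2, B1–B3, B3–B4, B3–B5, B4–B6
The largest bag has 3 vertices, giving width 2; this decomposition certifies tw(G) ≤ 2. For the lower bound, the 3 vertices {1, 3, 4} are pairwise adjacent, and any tree decomposition puts a clique entirely inside one bag — forcing width ≥ 2. Hence tw(G) = 2 exactly.

2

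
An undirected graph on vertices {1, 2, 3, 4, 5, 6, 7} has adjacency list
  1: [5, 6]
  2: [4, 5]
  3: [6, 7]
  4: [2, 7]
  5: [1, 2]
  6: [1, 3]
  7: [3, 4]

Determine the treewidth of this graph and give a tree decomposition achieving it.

Every bag has size at most 3, so the width is 3 − 1 = 2 and tw(G) ≤ 2. The edges 3–7–4–2–5–1–6–3 form a cycle, so G is not a tree and its treewidth is at least 2. Hence tw(G) = 2 exactly.

Treewidth 2.
Bags: B1 = {3, 4, 7}  B2 = {2, 3, 4}  B3 = {2, 3, 5}  B4 = {1, 3, 5}  B5 = {1, 3, 6}
Tree: B1–B2, B2–B3, B3–B4, B4–B5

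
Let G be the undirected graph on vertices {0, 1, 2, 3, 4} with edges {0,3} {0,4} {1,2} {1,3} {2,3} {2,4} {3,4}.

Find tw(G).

2

A width-2 tree decomposition is:
Bags: B1 = {2, 3, 4}  B2 = {0, 3, 4}  B3 = {1, 2, 3}
Tree: B1–B2, B1–B3
Every bag has size at most 3, so the width is 3 − 1 = 2 and tw(G) ≤ 2. For the lower bound, the 3 vertices {0, 3, 4} are pairwise adjacent, and any tree decomposition puts a clique entirely inside one bag — forcing width ≥ 2. Combining the bounds, tw(G) = 2.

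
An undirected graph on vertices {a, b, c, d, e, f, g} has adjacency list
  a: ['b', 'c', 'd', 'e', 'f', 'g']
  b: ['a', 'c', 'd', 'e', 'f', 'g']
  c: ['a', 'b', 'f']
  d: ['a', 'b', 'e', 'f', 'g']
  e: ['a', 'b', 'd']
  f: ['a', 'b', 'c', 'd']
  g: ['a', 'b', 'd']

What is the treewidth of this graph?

A width-3 tree decomposition is:
Bags: B1 = {a, b, d, f}  B2 = {a, b, d, g}  B3 = {a, b, c, f}  B4 = {a, b, d, e}
Tree: B1–B2, B1–B3, B1–B4
Each bag holds 4 vertices, so the decomposition has width 3, which upper-bounds the treewidth. On the other hand G contains the 4-clique {a, b, d, g}. A clique must lie in a single bag of any decomposition, so no decomposition can have width below 3. Therefore the treewidth is 3.

3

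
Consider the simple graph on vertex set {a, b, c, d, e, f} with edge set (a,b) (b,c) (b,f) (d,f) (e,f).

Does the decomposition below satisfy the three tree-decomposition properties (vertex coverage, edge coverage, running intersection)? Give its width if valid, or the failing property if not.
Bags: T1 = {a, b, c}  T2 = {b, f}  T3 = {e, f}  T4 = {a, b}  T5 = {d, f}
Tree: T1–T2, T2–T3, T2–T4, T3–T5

No — bags containing vertex a are not connected in the tree.

A tree decomposition must satisfy three properties: every vertex lies in some bag; for every edge, both endpoints lie together in some bag; and for every vertex, the bags containing it form a connected subtree. Here bags containing vertex a are not connected in the tree, so the decomposition is invalid.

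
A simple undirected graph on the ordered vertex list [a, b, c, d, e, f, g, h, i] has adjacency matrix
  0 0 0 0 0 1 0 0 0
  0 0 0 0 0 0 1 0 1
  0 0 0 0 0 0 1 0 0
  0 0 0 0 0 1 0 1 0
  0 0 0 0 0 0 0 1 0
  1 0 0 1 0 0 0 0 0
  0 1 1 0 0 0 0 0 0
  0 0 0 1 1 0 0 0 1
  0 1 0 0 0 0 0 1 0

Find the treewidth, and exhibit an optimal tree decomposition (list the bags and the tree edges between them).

Each bag holds 2 vertices, so the decomposition has width 1, which upper-bounds the treewidth. Any graph with an edge has treewidth ≥ 1, and G has the edge i–h. Hence tw(G) = 1 exactly.

Treewidth 1.
Bags: B1 = {h, i}  B2 = {e, h}  B3 = {d, h}  B4 = {d, f}  B5 = {b, i}  B6 = {a, f}  B7 = {b, g}  B8 = {c, g}
Tree: B1–B2, B1–B3, B3–B4, B1–B5, B4–B6, B5–B7, B7–B8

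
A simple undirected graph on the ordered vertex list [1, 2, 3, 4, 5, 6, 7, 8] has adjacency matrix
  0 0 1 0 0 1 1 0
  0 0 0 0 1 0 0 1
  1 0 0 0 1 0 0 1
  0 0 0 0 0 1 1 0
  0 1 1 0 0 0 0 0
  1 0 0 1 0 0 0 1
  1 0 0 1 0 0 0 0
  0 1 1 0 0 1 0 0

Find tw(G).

2

A width-2 tree decomposition is:
Bags: B1 = {1, 4, 7}  B2 = {1, 4, 6}  B3 = {1, 3, 6}  B4 = {3, 6, 8}  B5 = {3, 5, 8}  B6 = {2, 5, 8}
Tree: B1–B2, B2–B3, B3–B4, B4–B5, B5–B6
Every bag has size at most 3, so the width is 3 − 1 = 2 and tw(G) ≤ 2. For the lower bound, G contains the cycle 7–4–6–1–7, so G is not a forest; only forests have treewidth ≤ 1, hence tw(G) ≥ 2. The upper and lower bounds meet at 2, so that is the treewidth.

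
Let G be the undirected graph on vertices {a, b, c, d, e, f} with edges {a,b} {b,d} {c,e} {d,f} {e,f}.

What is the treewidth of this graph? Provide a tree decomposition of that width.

Treewidth 1.
One optimal decomposition is:
Bags: B1 = {a, b}  B2 = {b, d}  B3 = {d, f}  B4 = {e, f}  B5 = {c, e}
Tree: B1–B2, B2–B3, B3–B4, B4–B5

Every bag has size at most 2, so the width is 2 − 1 = 1 and tw(G) ≤ 1. G has an edge, so its treewidth is at least 1. Therefore the treewidth is 1.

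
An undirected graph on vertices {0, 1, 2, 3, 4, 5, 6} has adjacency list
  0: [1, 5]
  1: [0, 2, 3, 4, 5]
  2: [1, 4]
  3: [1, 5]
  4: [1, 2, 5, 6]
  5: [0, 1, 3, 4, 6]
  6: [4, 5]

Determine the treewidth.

A width-2 tree decomposition is:
Bags: B1 = {1, 4, 5}  B2 = {0, 1, 5}  B3 = {1, 2, 4}  B4 = {1, 3, 5}  B5 = {4, 5, 6}
Tree: B1–B2, B1–B3, B2–B4, B1–B5
Each bag holds 3 vertices, so the decomposition has width 2, which upper-bounds the treewidth. On the other hand G contains the 3-clique {1, 2, 4}. A clique must lie in a single bag of any decomposition, so no decomposition can have width below 2. Hence tw(G) = 2 exactly.

2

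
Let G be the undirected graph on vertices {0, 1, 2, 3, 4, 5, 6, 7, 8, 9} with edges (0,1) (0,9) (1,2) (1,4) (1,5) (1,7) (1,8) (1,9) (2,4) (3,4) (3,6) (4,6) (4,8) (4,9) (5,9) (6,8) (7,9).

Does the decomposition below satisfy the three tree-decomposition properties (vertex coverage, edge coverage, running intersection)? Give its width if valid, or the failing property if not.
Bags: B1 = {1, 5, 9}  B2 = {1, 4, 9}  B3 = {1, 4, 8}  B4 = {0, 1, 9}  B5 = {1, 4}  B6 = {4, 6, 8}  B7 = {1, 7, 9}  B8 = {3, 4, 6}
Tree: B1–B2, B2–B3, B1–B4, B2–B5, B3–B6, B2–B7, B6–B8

No — vertex 2 appears in no bag.

A tree decomposition must satisfy three properties: every vertex lies in some bag; for every edge, both endpoints lie together in some bag; and for every vertex, the bags containing it form a connected subtree. Here vertex 2 appears in no bag, so the decomposition is invalid.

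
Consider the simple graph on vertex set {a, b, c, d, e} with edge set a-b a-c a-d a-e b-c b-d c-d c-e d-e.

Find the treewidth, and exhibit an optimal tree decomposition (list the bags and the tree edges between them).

Each bag holds 4 vertices, so the decomposition has width 3, which upper-bounds the treewidth. For the lower bound, the 4 vertices {a, c, d, e} are pairwise adjacent, and any tree decomposition puts a clique entirely inside one bag — forcing width ≥ 3. Combining the bounds, tw(G) = 3.

Treewidth 3.
Bags: B1 = {a, b, c, d}  B2 = {a, c, d, e}
Tree: B1–B2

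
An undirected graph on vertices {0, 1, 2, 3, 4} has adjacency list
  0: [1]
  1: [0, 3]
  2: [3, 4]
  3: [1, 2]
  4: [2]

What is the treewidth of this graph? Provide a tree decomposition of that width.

Treewidth 1.
One such decomposition:
Bags: B1 = {2, 4}  B2 = {2, 3}  B3 = {1, 3}  B4 = {0, 1}
Tree: B1–B2, B2–B3, B3–B4

The largest bag has 2 vertices, giving width 1; this decomposition certifies tw(G) ≤ 1. G has an edge, so its treewidth is at least 1. Hence tw(G) = 1 exactly.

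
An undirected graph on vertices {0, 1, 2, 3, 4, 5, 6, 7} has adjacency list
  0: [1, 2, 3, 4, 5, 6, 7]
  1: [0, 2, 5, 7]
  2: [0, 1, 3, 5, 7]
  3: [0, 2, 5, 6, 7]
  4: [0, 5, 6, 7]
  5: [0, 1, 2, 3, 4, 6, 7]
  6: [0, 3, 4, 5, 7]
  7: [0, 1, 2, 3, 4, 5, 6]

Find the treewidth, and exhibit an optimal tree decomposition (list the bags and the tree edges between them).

The largest bag has 5 vertices, giving width 4; this decomposition certifies tw(G) ≤ 4. On the other hand G contains the 5-clique {0, 1, 2, 5, 7}. A clique must lie in a single bag of any decomposition, so no decomposition can have width below 4. Hence tw(G) = 4 exactly.

Treewidth 4.
One optimal decomposition is:
Bags: B1 = {0, 2, 3, 5, 7}  B2 = {0, 3, 5, 6, 7}  B3 = {0, 4, 5, 6, 7}  B4 = {0, 1, 2, 5, 7}
Tree: B1–B2, B2–B3, B1–B4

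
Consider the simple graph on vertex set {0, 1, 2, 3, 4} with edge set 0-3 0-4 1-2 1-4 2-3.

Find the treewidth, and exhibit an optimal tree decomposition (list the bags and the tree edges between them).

Treewidth 2.
One optimal decomposition is:
Bags: B1 = {1, 2, 4}  B2 = {2, 3, 4}  B3 = {0, 3, 4}
Tree: B1–B2, B2–B3

Every bag has size at most 3, so the width is 3 − 1 = 2 and tw(G) ≤ 2. Since 4–1–2–3–0–4 is a cycle in G, G is not acyclic. Forests are exactly the graphs of treewidth ≤ 1, so tw(G) ≥ 2. The upper and lower bounds meet at 2, so that is the treewidth.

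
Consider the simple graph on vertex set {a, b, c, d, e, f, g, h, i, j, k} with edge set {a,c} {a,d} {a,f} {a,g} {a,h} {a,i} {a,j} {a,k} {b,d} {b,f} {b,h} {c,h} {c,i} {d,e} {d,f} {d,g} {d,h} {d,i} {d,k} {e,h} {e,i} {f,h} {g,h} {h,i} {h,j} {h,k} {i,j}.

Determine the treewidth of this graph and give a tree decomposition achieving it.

Every bag has size at most 4, so the width is 4 − 1 = 3 and tw(G) ≤ 3. On the other hand G contains the 4-clique {d, e, h, i}. A clique must lie in a single bag of any decomposition, so no decomposition can have width below 3. Hence tw(G) = 3 exactly.

Treewidth 3.
One optimal decomposition is:
Bags: B1 = {a, d, g, h}  B2 = {a, d, h, k}  B3 = {a, d, f, h}  B4 = {a, d, h, i}  B5 = {a, h, i, j}  B6 = {b, d, f, h}  B7 = {a, c, h, i}  B8 = {d, e, h, i}
Tree: B1–B2, B1–B3, B3–B4, B4–B5, B3–B6, B4–B7, B4–B8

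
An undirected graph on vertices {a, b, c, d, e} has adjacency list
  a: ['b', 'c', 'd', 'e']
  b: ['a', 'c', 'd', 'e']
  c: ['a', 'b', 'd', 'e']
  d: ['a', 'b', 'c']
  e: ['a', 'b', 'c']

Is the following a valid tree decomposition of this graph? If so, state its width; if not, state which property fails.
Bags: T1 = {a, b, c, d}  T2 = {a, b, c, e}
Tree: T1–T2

Checking the three conditions: (i) the bags cover all of {a, b, c, d, e}; (ii) for each edge, some bag contains both endpoints; (iii) the bags containing any fixed vertex form a subtree. All hold, so the decomposition is valid with width 4 − 1 = 3.

Yes; width 3.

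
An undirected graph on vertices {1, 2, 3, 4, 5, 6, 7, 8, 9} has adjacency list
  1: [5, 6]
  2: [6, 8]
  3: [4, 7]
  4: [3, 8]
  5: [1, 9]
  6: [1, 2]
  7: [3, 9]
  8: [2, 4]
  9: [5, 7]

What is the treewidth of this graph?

A width-2 tree decomposition is:
Bags: B1 = {3, 4, 7}  B2 = {4, 7, 9}  B3 = {4, 5, 9}  B4 = {1, 4, 5}  B5 = {1, 4, 6}  B6 = {2, 4, 6}  B7 = {2, 4, 8}
Tree: B1–B2, B2–B3, B3–B4, B4–B5, B5–B6, B6–B7
The largest bag has 3 vertices, giving width 2; this decomposition certifies tw(G) ≤ 2. For the lower bound, G contains the cycle 4–3–7–9–5–1–6–2–8–4, so G is not a forest; only forests have treewidth ≤ 1, hence tw(G) ≥ 2. Hence tw(G) = 2 exactly.

2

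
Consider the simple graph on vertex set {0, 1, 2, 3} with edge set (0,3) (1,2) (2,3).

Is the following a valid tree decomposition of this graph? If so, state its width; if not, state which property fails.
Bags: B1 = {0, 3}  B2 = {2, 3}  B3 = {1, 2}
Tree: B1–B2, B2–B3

Every vertex of G appears in some bag (union = {0, 1, 2, 3}); every edge is covered by a bag; and for each vertex v the set of bags containing v is connected in the bag tree. The decomposition is therefore valid. The largest bag has 2 vertices, so the width is 1.

Yes; width 1.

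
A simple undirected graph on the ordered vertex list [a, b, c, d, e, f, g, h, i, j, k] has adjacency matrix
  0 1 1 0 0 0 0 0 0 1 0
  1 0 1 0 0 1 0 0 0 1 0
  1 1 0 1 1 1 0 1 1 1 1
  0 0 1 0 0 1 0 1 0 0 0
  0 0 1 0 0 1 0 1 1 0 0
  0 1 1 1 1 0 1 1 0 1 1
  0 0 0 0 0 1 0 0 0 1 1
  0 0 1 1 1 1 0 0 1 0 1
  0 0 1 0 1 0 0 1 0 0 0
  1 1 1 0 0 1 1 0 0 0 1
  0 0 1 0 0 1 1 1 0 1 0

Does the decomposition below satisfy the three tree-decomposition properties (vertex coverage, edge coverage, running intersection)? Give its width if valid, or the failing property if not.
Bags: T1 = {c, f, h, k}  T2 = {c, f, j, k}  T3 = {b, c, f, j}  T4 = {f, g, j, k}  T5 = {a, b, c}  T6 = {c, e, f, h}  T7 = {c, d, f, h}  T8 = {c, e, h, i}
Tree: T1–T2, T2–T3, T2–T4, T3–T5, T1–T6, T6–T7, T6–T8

A tree decomposition must satisfy three properties: every vertex lies in some bag; for every edge, both endpoints lie together in some bag; and for every vertex, the bags containing it form a connected subtree. Here edge (j,a) lies in no bag, so the decomposition is invalid.

No — edge (j,a) lies in no bag.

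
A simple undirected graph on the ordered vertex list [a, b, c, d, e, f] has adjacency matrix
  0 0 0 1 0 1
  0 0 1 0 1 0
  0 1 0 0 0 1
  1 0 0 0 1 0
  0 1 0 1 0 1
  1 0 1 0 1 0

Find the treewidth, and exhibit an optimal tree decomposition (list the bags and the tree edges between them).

Treewidth 2.
Bags: B1 = {b, c, f}  B2 = {b, e, f}  B3 = {a, e, f}  B4 = {a, d, e}
Tree: B1–B2, B2–B3, B3–B4

Every bag has size at most 3, so the width is 3 − 1 = 2 and tw(G) ≤ 2. Since c–b–e–f–c is a cycle in G, G is not acyclic. Forests are exactly the graphs of treewidth ≤ 1, so tw(G) ≥ 2. The upper and lower bounds meet at 2, so that is the treewidth.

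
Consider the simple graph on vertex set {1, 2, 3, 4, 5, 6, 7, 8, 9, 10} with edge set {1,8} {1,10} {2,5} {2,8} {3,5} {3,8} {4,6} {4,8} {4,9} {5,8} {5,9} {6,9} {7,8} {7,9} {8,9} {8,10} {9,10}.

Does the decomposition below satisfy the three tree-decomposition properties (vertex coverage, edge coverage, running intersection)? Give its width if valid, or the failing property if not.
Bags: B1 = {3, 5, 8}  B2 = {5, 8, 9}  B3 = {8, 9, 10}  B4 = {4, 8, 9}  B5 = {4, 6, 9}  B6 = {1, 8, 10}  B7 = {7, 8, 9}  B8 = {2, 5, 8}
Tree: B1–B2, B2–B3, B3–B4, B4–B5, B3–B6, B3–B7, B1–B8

Yes; width 2.

Every vertex of G appears in some bag (union = {1, 2, 3, 4, 5, 6, 7, 8, 9, 10}); every edge is covered by a bag; and for each vertex v the set of bags containing v is connected in the bag tree. The decomposition is therefore valid. The largest bag has 3 vertices, so the width is 2.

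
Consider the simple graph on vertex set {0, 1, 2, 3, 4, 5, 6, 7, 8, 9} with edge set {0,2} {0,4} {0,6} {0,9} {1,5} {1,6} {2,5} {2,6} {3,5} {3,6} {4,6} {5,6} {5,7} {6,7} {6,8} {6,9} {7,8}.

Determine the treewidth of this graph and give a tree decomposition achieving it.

Treewidth 2.
One such decomposition:
Bags: B1 = {0, 2, 6}  B2 = {2, 5, 6}  B3 = {3, 5, 6}  B4 = {5, 6, 7}  B5 = {6, 7, 8}  B6 = {0, 4, 6}  B7 = {1, 5, 6}  B8 = {0, 6, 9}
Tree: B1–B2, B2–B3, B2–B4, B4–B5, B1–B6, B3–B7, B1–B8

Each bag holds 3 vertices, so the decomposition has width 2, which upper-bounds the treewidth. Conversely, {0, 6, 9} is a clique of size 3, and the vertices of any clique must share a bag in every tree decomposition; so some bag has ≥ 3 vertices and tw(G) ≥ 2. Combining the bounds, tw(G) = 2.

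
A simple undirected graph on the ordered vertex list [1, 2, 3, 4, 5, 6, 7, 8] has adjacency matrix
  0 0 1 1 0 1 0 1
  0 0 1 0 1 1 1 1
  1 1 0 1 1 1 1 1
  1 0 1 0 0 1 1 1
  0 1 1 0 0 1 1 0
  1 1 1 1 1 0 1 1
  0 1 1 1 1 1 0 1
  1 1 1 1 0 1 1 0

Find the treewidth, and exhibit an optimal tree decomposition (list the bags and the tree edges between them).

Treewidth 4.
Bags: B1 = {3, 4, 6, 7, 8}  B2 = {2, 3, 6, 7, 8}  B3 = {1, 3, 4, 6, 8}  B4 = {2, 3, 5, 6, 7}
Tree: B1–B2, B1–B3, B2–B4

Each bag holds 5 vertices, so the decomposition has width 4, which upper-bounds the treewidth. Conversely, {1, 3, 4, 6, 8} is a clique of size 5, and the vertices of any clique must share a bag in every tree decomposition; so some bag has ≥ 5 vertices and tw(G) ≥ 4. The upper and lower bounds meet at 4, so that is the treewidth.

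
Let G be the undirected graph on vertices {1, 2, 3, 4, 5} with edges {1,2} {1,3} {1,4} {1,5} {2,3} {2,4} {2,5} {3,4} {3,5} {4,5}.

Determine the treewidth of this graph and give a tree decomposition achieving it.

Treewidth 4.
Bags: B1 = {1, 2, 3, 4, 5}
Tree: (single bag)

A single bag containing all 5 vertices is trivially a valid decomposition of width 4. For the lower bound, the 5 vertices {1, 2, 3, 4, 5} are pairwise adjacent, and any tree decomposition puts a clique entirely inside one bag — forcing width ≥ 4. The upper and lower bounds meet at 4, so that is the treewidth.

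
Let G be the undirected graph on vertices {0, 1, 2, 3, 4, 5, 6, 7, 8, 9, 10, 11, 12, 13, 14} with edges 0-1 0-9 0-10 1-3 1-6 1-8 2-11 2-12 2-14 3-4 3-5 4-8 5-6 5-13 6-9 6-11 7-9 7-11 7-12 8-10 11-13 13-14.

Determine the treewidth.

A width-3 tree decomposition is:
Bags: B1 = {2, 7, 12, 14}  B2 = {2, 7, 11, 14}  B3 = {7, 11, 13, 14}  B4 = {7, 9, 11, 13}  B5 = {6, 9, 11, 13}  B6 = {5, 6, 9, 13}  B7 = {0, 5, 6, 9}  B8 = {0, 1, 5, 6}  B9 = {0, 1, 3, 5}  B10 = {0, 1, 3, 10}  B11 = {1, 3, 8, 10}  B12 = {3, 4, 8, 10}
Tree: B1–B2, B2–B3, B3–B4, B4–B5, B5–B6, B6–B7, B7–B8, B8–B9, B9–B10, B10–B11, B11–B12
Every bag has size at most 4, so the width is 4 − 1 = 3 and tw(G) ≤ 3. For the lower bound: the 4 vertex sets {2,12,14}, {7}, {11}, {5,6,9,13} are disjoint, each induces a connected subgraph, and every pair is joined by at least one edge of G. Contracting each set to a single vertex therefore yields K_{4} as a minor, and since treewidth is minor-monotone, tw(G) ≥ tw(K_{4}) = 3. Therefore the treewidth is 3.

3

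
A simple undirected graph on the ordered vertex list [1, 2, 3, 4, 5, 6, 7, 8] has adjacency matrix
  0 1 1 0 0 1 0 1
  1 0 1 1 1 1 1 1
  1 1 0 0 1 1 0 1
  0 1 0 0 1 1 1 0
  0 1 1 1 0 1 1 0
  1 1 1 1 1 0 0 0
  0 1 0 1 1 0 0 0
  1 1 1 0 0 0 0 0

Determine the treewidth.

A width-3 tree decomposition is:
Bags: B1 = {2, 3, 5, 6}  B2 = {1, 2, 3, 6}  B3 = {2, 4, 5, 6}  B4 = {1, 2, 3, 8}  B5 = {2, 4, 5, 7}
Tree: B1–B2, B1–B3, B2–B4, B3–B5
Each bag holds 4 vertices, so the decomposition has width 3, which upper-bounds the treewidth. Conversely, {1, 2, 3, 8} is a clique of size 4, and the vertices of any clique must share a bag in every tree decomposition; so some bag has ≥ 4 vertices and tw(G) ≥ 3. Therefore the treewidth is 3.

3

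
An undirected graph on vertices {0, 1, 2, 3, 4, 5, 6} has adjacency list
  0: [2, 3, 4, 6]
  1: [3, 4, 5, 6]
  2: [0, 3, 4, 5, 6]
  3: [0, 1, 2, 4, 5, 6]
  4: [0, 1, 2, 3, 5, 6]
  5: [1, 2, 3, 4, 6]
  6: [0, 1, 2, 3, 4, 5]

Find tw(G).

A width-4 tree decomposition is:
Bags: B1 = {2, 3, 4, 5, 6}  B2 = {0, 2, 3, 4, 6}  B3 = {1, 3, 4, 5, 6}
Tree: B1–B2, B1–B3
The largest bag has 5 vertices, giving width 4; this decomposition certifies tw(G) ≤ 4. Conversely, {1, 3, 4, 5, 6} is a clique of size 5, and the vertices of any clique must share a bag in every tree decomposition; so some bag has ≥ 5 vertices and tw(G) ≥ 4. Therefore the treewidth is 4.

4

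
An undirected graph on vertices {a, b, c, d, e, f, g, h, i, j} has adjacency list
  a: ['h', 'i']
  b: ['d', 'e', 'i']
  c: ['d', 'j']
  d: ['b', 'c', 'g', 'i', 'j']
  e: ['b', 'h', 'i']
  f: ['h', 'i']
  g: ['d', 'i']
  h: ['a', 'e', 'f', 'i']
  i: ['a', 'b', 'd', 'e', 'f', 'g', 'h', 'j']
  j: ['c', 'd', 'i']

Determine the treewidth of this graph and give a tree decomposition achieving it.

Every bag has size at most 3, so the width is 3 − 1 = 2 and tw(G) ≤ 2. Conversely, {c, d, j} is a clique of size 3, and the vertices of any clique must share a bag in every tree decomposition; so some bag has ≥ 3 vertices and tw(G) ≥ 2. Therefore the treewidth is 2.

Treewidth 2.
One optimal decomposition is:
Bags: B1 = {e, h, i}  B2 = {b, e, i}  B3 = {b, d, i}  B4 = {f, h, i}  B5 = {d, i, j}  B6 = {d, g, i}  B7 = {a, h, i}  B8 = {c, d, j}
Tree: B1–B2, B2–B3, B1–B4, B3–B5, B5–B6, B1–B7, B5–B8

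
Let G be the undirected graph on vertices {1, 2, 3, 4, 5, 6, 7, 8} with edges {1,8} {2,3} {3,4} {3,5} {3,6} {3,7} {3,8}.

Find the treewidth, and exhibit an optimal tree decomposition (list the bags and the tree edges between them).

Treewidth 1.
One such decomposition:
Bags: B1 = {3, 8}  B2 = {3, 4}  B3 = {3, 6}  B4 = {2, 3}  B5 = {3, 7}  B6 = {3, 5}  B7 = {1, 8}
Tree: B1–B2, B2–B3, B2–B4, B3–B5, B3–B6, B1–B7

The largest bag has 2 vertices, giving width 1; this decomposition certifies tw(G) ≤ 1. Since G has at least one edge (e.g. 3–8), it is not an edgeless graph, so tw(G) ≥ 1. Hence tw(G) = 1 exactly.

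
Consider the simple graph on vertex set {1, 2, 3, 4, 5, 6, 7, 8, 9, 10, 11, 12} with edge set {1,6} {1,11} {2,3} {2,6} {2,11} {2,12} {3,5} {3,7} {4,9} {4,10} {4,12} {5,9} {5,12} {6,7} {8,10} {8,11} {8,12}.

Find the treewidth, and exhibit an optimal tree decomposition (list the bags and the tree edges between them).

Treewidth 3.
Bags: B1 = {4, 5, 9, 10}  B2 = {4, 5, 10, 12}  B3 = {5, 8, 10, 12}  B4 = {3, 5, 8, 12}  B5 = {2, 3, 8, 12}  B6 = {2, 3, 8, 11}  B7 = {2, 3, 7, 11}  B8 = {2, 6, 7, 11}  B9 = {1, 6, 7, 11}
Tree: B1–B2, B2–B3, B3–B4, B4–B5, B5–B6, B6–B7, B7–B8, B8–B9

Each bag holds 4 vertices, so the decomposition has width 3, which upper-bounds the treewidth. For the lower bound: the 4 vertex sets {4,9,10}, {5}, {12}, {2,3,8,11} are disjoint, each induces a connected subgraph, and every pair is joined by at least one edge of G. Contracting each set to a single vertex therefore yields K_{4} as a minor, and since treewidth is minor-monotone, tw(G) ≥ tw(K_{4}) = 3. Combining the bounds, tw(G) = 3.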